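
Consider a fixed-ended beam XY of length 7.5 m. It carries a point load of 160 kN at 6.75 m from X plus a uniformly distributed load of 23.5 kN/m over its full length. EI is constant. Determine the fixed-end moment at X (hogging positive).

Take the two fixed-end moments M_X, M_Y as redundants; the released structure is the simple span XY.
Simple-span end rotations at X and Y under the given loads:
  at X: point load 160 at a = 6.75: Pab(L + b)/(6LEI) = 148.5/EI
  at Y: point load 160 at a = 6.75: Pab(L + a)/(6LEI) = 256.5/EI
  at X: UDL 23.5: wL³/(24EI) = 413.1/EI
  at Y: UDL 23.5: wL³/(24EI) = 413.1/EI
  θ_X0 = 561.6/EI,  θ_Y0 = 669.6/EI
Flexibility coefficients: a unit moment at one end gives L/(3EI) there and L/(6EI) at the far end, so f₁₁ = f₂₂ = 2.5/EI and f₁₂ = f₂₁ = 1.25/EI.
Compatibility — zero rotation at each built-in end:
  2.5 M_X + 1.25 M_Y = 561.6
  1.25 M_X + 2.5 M_Y = 669.6
Solving the pair gives M_X = 121 kN·m and M_Y = 207.4 kN·m (hogging).

M_X = 121 kN·m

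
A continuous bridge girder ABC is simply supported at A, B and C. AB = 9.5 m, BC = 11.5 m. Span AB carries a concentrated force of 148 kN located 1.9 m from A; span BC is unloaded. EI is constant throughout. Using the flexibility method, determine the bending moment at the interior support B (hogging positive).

Release continuity at B by inserting a hinge; the redundant is the internal moment M_B. The primary structure is two simply-supported spans AB and BC.
Discontinuity in slope at B on the released structure — sum the simple-span end rotations:
  span AB: point load 148 at a = 1.9: Pab(L + a)/(6LEI) = 427.4/EI
  relative rotation θ_0 = (427.4 + 0)/EI = 427.4/EI
A unit hogging moment at B produces rotation L₁/(3EI) + L₂/(3EI) = 7/EI.
Slope continuity at B: θ_0 = M_B·7/EI, so M_B = 427.4/7 = 61.06 kN·m (hogging).

M_B = 61.06 kN·m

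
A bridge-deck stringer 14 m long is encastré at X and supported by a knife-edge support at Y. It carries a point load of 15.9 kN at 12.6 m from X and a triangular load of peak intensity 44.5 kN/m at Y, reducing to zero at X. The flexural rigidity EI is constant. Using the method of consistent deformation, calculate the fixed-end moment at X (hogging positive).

Release the roller at Y. Primary structure: cantilever fixed at X.
Deflection at Y on the released cantilever, summing each load's contribution:
  point load 15.9 at a = 12.6: Pa²(3L − a)/(6EI) = 12369/EI
  triangular load, peak 44.5 at the free end: 11w₀L⁴/(120EI) = 156705/EI
  δ_0 = 169074/EI
Tip deflection under a unit load at Y: L³/(3EI) = 914.7/EI.
Compatibility at Y: δ_0 − R_Y·δ_{YY} = 0, so R_Y = 169074/914.7 = 184.8 kN.
Moment equilibrium about X: M_X = Σ(load moments about X) − R_Y·L = 3108 − 184.8×14 = 519.8 kN·m.

M_X = 519.8 kN·m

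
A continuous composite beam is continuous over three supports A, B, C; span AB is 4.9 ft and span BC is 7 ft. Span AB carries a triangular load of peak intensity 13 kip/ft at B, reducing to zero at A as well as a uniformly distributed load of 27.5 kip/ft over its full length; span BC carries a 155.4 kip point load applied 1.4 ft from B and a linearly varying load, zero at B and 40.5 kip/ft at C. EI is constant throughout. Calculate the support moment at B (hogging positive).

M_B = 202.8 kip·ft

Take M_B as the redundant. Released structure: two simple spans AB and BC with a hinge at B.
Rotations at B on the released spans (each span's end-slope, ×1/EI):
  span AB: triangular load, peak 13: w₀L³/(45EI) = 33.99/EI
  span AB: UDL 27.5: wL³/(24EI) = 134.8/EI
  span BC: point load 155.4 at a = 1.4: Pab(L + b)/(6LEI) = 365.5/EI
  span BC: triangular load, peak 40.5: 7w₀L³/(360EI) = 270.1/EI
  relative rotation θ_0 = (168.8 + 635.6)/EI = 804.4/EI
A unit hogging moment at B produces rotation L₁/(3EI) + L₂/(3EI) = 3.967/EI.
Slope continuity at B: θ_0 = M_B·3.967/EI, so M_B = 804.4/3.967 = 202.8 kip·ft (hogging).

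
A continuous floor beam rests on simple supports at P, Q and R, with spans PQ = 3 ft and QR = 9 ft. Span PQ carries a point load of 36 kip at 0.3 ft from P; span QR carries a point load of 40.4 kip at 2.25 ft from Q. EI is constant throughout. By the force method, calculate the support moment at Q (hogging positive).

M_Q = 46.08 kip·ft

Release continuity at Q by inserting a hinge; the redundant is the internal moment M_Q. The primary structure is two simply-supported spans PQ and QR.
End slopes at the hinge Q, treating each span as simply supported:
  span PQ: point load 36 at a = 0.3: Pab(L + a)/(6LEI) = 5.346/EI
  span QR: point load 40.4 at a = 2.25: Pab(L + b)/(6LEI) = 179/EI
  relative rotation θ_0 = (5.346 + 179)/EI = 184.3/EI
A unit hogging moment at Q produces rotation L₁/(3EI) + L₂/(3EI) = 4/EI.
Slope continuity at Q: θ_0 = M_Q·4/EI, so M_Q = 184.3/4 = 46.08 kip·ft (hogging).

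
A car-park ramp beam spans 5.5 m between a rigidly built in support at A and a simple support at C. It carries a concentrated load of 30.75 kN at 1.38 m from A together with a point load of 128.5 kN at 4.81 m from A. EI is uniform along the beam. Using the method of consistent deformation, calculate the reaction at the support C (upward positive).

R_C = 107.1 kN

Take the reaction at C as the redundant and release it; the primary structure is a cantilever fixed at A.
Free-end deflection of the primary structure under the applied loading (downward +):
  point load 30.75 at a = 1.38: Pa²(3L − a)/(6EI) = 147.6/EI
  point load 128.5 at a = 4.81: Pa²(3L − a)/(6EI) = 5792/EI
  δ_0 = 5940/EI
Tip deflection under a unit load at C: L³/(3EI) = 55.46/EI.
The prop prevents deflection at C: R_C = δ_0/δ_{CC} = 5940/55.46 = 107.1 kN.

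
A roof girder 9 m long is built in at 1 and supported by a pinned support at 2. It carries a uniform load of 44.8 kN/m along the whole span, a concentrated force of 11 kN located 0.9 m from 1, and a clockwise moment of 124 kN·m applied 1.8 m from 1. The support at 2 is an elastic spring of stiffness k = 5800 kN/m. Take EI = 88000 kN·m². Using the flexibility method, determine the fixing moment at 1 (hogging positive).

M_1 = 603.1 kN·m

Take the reaction at 2 as the redundant and release it; the primary structure is a cantilever fixed at 1.
Primary-structure tip deflection at 2 by superposition:
  UDL 44.8: wL⁴/(8EI) = 36742/EI
  point load 11 at a = 0.9: Pa²(3L − a)/(6EI) = 38.76/EI
  clockwise couple 124 at a = 1.8: M₀a(2L − a)/(2EI) = 1808/EI
  δ_0 = 38588/EI
Flexibility coefficient — unit upward force at 2: δ_{22} = L³/(3EI) = 243/EI.
With EI = 88000 kN·m²: δ_0 = 0.4385 m and δ_{22} = 0.002761 m/kN.
Compatibility — the spring shortens by R_2/k under the reaction it provides: δ_0 − R_2·δ_{22} = R_2/k. With 1/k = 0.000172 m/kN, R_2 = δ_0 / (δ_{22} + 1/k) = 0.4385 / (0.002761 + 0.000172) = 149.5 kN.
Moment equilibrium about 1: M_1 = Σ(load moments about 1) − R_2·L = 1948 − 149.5×9 = 603.1 kN·m.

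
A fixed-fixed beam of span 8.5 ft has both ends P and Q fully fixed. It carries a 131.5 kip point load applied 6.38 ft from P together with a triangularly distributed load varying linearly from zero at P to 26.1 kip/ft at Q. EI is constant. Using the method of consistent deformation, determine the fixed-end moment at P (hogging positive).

Release both end moments; the primary structure is a simply-supported span PQ with redundants M_P and M_Q.
On the primary (simply-supported) span, the end slopes from the loading are:
  at P: point load 131.5 at a = 6.38: Pab(L + b)/(6LEI) = 370.4/EI
  at Q: point load 131.5 at a = 6.38: Pab(L + a)/(6LEI) = 518.9/EI
  at P: triangular load, peak 26.1: 7w₀L³/(360EI) = 311.7/EI
  at Q: triangular load, peak 26.1: w₀L³/(45EI) = 356.2/EI
  θ_P0 = 682/EI,  θ_Q0 = 875.1/EI
Flexibility coefficients: a unit moment at one end gives L/(3EI) there and L/(6EI) at the far end, so f₁₁ = f₂₂ = 2.833/EI and f₁₂ = f₂₁ = 1.417/EI.
Compatibility — zero rotation at each built-in end:
  2.833 M_P + 1.417 M_Q = 682
  1.417 M_P + 2.833 M_Q = 875.1
Solving the pair gives M_P = 115 kip·ft and M_Q = 251.3 kip·ft (hogging).

M_P = 115 kip·ft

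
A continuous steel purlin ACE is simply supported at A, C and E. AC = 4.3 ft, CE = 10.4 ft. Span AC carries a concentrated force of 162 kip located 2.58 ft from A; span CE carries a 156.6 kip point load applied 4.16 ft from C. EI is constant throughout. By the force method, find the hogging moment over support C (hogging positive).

Insert a hinge at C; M_C is the redundant, and each span becomes simply supported.
Rotations at C on the released spans (each span's end-slope, ×1/EI):
  span AC: point load 162 at a = 2.58: Pab(L + a)/(6LEI) = 191.7/EI
  span CE: point load 156.6 at a = 4.16: Pab(L + b)/(6LEI) = 1084/EI
  relative rotation θ_0 = (191.7 + 1084)/EI = 1276/EI
A unit hogging moment at C produces rotation L₁/(3EI) + L₂/(3EI) = 4.9/EI.
Compatibility: M_C·(L₁+L₂)/(3EI) = θ_0, giving M_C = 260.4 kip·ft (hogging).

M_C = 260.4 kip·ft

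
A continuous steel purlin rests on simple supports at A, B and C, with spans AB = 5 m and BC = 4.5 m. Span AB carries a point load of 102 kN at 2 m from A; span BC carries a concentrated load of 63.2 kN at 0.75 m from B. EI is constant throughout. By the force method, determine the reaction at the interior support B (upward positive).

R_B = 119.7 kN

Insert a hinge at B; M_B is the redundant, and each span becomes simply supported.
End slopes at the hinge B, treating each span as simply supported:
  span AB: point load 102 at a = 2: Pab(L + a)/(6LEI) = 142.8/EI
  span BC: point load 63.2 at a = 0.75: Pab(L + b)/(6LEI) = 54.31/EI
  relative rotation θ_0 = (142.8 + 54.31)/EI = 197.1/EI
A unit hogging moment at B produces rotation L₁/(3EI) + L₂/(3EI) = 3.167/EI.
Compatibility: M_B·(L₁+L₂)/(3EI) = θ_0, giving M_B = 62.25 kN·m (hogging).
Span AB, ΣM about A with M_B applied at B: R_B^{AB}·5 = 204 + 62.25, so R_B^{AB} = 53.25 kN and R_A = 102 − 53.25 = 48.75 kN.
Span BC, ΣM about C: R_B^{BC}·4.5 = 237 + 62.25, so R_B^{BC} = 66.5 kN and R_C = 63.2 − 66.5 = -3.299 kN.
R_B = 53.25 + 66.5 = 119.7 kN.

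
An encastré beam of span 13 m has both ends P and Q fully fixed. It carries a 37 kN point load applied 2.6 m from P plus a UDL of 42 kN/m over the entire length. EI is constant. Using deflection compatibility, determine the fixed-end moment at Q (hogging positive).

Take the two fixed-end moments M_P, M_Q as redundants; the released structure is the simple span PQ.
End rotations of the released simple span under the applied load (×1/EI):
  at P: point load 37 at a = 2.6: Pab(L + b)/(6LEI) = 300.1/EI
  at Q: point load 37 at a = 2.6: Pab(L + a)/(6LEI) = 200.1/EI
  at P: UDL 42: wL³/(24EI) = 3845/EI
  at Q: UDL 42: wL³/(24EI) = 3845/EI
  θ_P0 = 4145/EI,  θ_Q0 = 4045/EI
Flexibility coefficients: a unit moment at one end gives L/(3EI) there and L/(6EI) at the far end, so f₁₁ = f₂₂ = 4.333/EI and f₁₂ = f₂₁ = 2.167/EI.
Compatibility — zero rotation at each built-in end:
  4.333 M_P + 2.167 M_Q = 4145
  2.167 M_P + 4.333 M_Q = 4045
Solving the pair gives M_P = 653.1 kN·m and M_Q = 606.9 kN·m (hogging).

M_Q = 606.9 kN·m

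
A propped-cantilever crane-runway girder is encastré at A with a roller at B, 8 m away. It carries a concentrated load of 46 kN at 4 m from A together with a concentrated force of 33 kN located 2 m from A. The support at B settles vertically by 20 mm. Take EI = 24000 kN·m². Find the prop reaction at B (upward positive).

R_B = 14.4 kN

Release the roller at B. Primary structure: cantilever fixed at A.
Downward deflection at the released point B due to the loads:
  point load 46 at a = 4: Pa²(3L − a)/(6EI) = 2453/EI
  point load 33 at a = 2: Pa²(3L − a)/(6EI) = 484/EI
  δ_0 = 2937/EI
Flexibility coefficient — unit upward force at B: δ_{BB} = L³/(3EI) = 170.7/EI.
With EI = 24000 kN·m²: δ_0 = 0.12239 m and δ_{BB} = 0.007111 m/kN.
Compatibility — the beam at B must follow the support down by 0.02 m: δ_0 − R_B·δ_{BB} = 0.02, so R_B = (0.12239 − 0.02)/0.007111 = 14.4 kN.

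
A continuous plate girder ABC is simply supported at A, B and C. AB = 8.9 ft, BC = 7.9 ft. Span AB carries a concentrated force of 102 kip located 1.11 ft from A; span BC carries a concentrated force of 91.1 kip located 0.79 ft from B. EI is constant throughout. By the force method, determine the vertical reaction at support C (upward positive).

R_C = 1.71 kip

Insert a hinge at B; M_B is the redundant, and each span becomes simply supported.
End slopes at the hinge B, treating each span as simply supported:
  span AB: point load 102 at a = 1.11: Pab(L + a)/(6LEI) = 165.3/EI
  span BC: point load 91.1 at a = 0.79: Pab(L + b)/(6LEI) = 162/EI
  relative rotation θ_0 = (165.3 + 162)/EI = 327.4/EI
A unit hogging moment at B produces rotation L₁/(3EI) + L₂/(3EI) = 5.6/EI.
Compatibility: M_B·(L₁+L₂)/(3EI) = θ_0, giving M_B = 58.46 kip·ft (hogging).
Span BC, ΣM about C: R_B^{BC}·7.9 = 647.7 + 58.46, so R_B^{BC} = 89.39 kip and R_C = 91.1 − 89.39 = 1.71 kip.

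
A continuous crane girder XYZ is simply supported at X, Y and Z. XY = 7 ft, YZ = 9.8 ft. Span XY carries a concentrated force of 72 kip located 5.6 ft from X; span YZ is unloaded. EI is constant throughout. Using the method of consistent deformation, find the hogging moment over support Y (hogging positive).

M_Y = 30.24 kip·ft

Insert a hinge at Y; M_Y is the redundant, and each span becomes simply supported.
Discontinuity in slope at Y on the released structure — sum the simple-span end rotations:
  span XY: point load 72 at a = 5.6: Pab(L + a)/(6LEI) = 169.3/EI
  relative rotation θ_0 = (169.3 + 0)/EI = 169.3/EI
A unit hogging moment at Y produces rotation L₁/(3EI) + L₂/(3EI) = 5.6/EI.
Compatibility: M_Y·(L₁+L₂)/(3EI) = θ_0, giving M_Y = 30.24 kip·ft (hogging).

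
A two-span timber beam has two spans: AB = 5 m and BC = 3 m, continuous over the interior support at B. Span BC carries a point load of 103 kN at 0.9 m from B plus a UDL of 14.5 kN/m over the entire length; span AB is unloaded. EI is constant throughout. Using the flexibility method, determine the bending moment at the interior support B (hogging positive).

M_B = 26.8 kN·m

Release continuity at B by inserting a hinge; the redundant is the internal moment M_B. The primary structure is two simply-supported spans AB and BC.
Rotations at B on the released spans (each span's end-slope, ×1/EI):
  span BC: point load 103 at a = 0.9: Pab(L + b)/(6LEI) = 55.16/EI
  span BC: UDL 14.5: wL³/(24EI) = 16.31/EI
  relative rotation θ_0 = (0 + 71.47)/EI = 71.47/EI
A unit hogging moment at B produces rotation L₁/(3EI) + L₂/(3EI) = 2.667/EI.
Compatibility: M_B·(L₁+L₂)/(3EI) = θ_0, giving M_B = 26.8 kN·m (hogging).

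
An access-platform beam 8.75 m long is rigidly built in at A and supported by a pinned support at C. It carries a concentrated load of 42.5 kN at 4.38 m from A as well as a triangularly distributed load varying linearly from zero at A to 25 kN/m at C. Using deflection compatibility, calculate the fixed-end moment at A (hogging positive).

M_A = 181.4 kN·m

Take the reaction at C as the redundant and release it; the primary structure is a cantilever fixed at A.
Free-end deflection of the primary structure under the applied loading (downward +):
  point load 42.5 at a = 4.38: Pa²(3L − a)/(6EI) = 2972/EI
  triangular load, peak 25 at the free end: 11w₀L⁴/(120EI) = 13433/EI
  δ_0 = 16405/EI
Tip deflection under a unit load at C: L³/(3EI) = 223.3/EI.
The prop prevents deflection at C: R_C = δ_0/δ_{CC} = 16405/223.3 = 73.46 kN.
Moment equilibrium about A: M_A = Σ(load moments about A) − R_C·L = 824.2 − 73.46×8.75 = 181.4 kN·m.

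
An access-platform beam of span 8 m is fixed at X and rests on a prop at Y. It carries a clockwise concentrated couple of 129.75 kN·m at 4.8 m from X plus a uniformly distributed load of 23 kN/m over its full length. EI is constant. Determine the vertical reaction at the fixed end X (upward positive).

Take the reaction at Y as the redundant and release it; the primary structure is a cantilever fixed at X.
Primary-structure tip deflection at Y by superposition:
  clockwise couple 129.75 at a = 4.8: M₀a(2L − a)/(2EI) = 3488/EI
  UDL 23: wL⁴/(8EI) = 11776/EI
  δ_0 = 15264/EI
Tip deflection under a unit load at Y: L³/(3EI) = 170.7/EI.
Compatibility at Y: δ_0 − R_Y·δ_{YY} = 0, so R_Y = 15264/170.7 = 89.44 kN.
Vertical equilibrium: R_X = ΣP − R_Y = 184 − 89.44 = 94.56 kN.

R_X = 94.56 kN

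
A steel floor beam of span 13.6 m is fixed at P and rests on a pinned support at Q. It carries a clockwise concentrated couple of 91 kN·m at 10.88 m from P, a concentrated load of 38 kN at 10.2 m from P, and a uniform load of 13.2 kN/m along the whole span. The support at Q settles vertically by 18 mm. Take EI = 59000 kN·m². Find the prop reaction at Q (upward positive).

R_Q = 99.74 kN

Remove the prop at Q; the released (primary) structure is a cantilever built in at P.
Downward deflection at the released point Q due to the loads:
  clockwise couple 91 at a = 10.88: M₀a(2L − a)/(2EI) = 8079/EI
  point load 38 at a = 10.2: Pa²(3L − a)/(6EI) = 20163/EI
  UDL 13.2: wL⁴/(8EI) = 56447/EI
  δ_0 = 84689/EI
Flexibility coefficient — unit upward force at Q: δ_{QQ} = L³/(3EI) = 838.5/EI.
With EI = 59000 kN·m²: δ_0 = 1.4354 m and δ_{QQ} = 0.014212 m/kN.
Compatibility — the beam at Q must follow the support down by 0.018 m: δ_0 − R_Q·δ_{QQ} = 0.018, so R_Q = (1.4354 − 0.018)/0.014212 = 99.74 kN.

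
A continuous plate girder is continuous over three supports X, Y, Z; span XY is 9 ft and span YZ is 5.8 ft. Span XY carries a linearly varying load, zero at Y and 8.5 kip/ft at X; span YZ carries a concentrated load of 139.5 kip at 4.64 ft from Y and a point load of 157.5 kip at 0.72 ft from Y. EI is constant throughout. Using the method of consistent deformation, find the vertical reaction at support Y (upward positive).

Take M_Y as the redundant. Released structure: two simple spans XY and YZ with a hinge at Y.
Rotations at Y on the released spans (each span's end-slope, ×1/EI):
  span XY: triangular load, peak 8.5: 7w₀L³/(360EI) = 120.5/EI
  span YZ: point load 139.5 at a = 4.64: Pab(L + b)/(6LEI) = 150.2/EI
  span YZ: point load 157.5 at a = 0.72: Pab(L + b)/(6LEI) = 180.1/EI
  relative rotation θ_0 = (120.5 + 330.3)/EI = 450.8/EI
A unit hogging moment at Y produces rotation L₁/(3EI) + L₂/(3EI) = 4.933/EI.
Slope continuity at Y: θ_0 = M_Y·4.933/EI, so M_Y = 450.8/4.933 = 91.37 kip·ft (hogging).
Span XY, ΣM about X with M_Y applied at Y: R_Y^{XY}·9 = 114.8 + 91.37, so R_Y^{XY} = 22.9 kip and R_X = 38.25 − 22.9 = 15.35 kip.
Span YZ, ΣM about Z: R_Y^{YZ}·5.8 = 961.9 + 91.37, so R_Y^{YZ} = 181.6 kip and R_Z = 297 − 181.6 = 115.4 kip.
R_Y = 22.9 + 181.6 = 204.5 kip.

R_Y = 204.5 kip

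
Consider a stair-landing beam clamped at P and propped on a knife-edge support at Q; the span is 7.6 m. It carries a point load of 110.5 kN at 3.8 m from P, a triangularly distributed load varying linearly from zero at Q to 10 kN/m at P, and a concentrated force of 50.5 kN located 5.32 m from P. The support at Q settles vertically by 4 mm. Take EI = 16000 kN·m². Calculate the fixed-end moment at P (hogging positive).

M_P = 251.7 kN·m

Remove the prop at Q; the released (primary) structure is a cantilever built in at P.
Free-end deflection of the primary structure under the applied loading (downward +):
  point load 110.5 at a = 3.8: Pa²(3L − a)/(6EI) = 5053/EI
  triangular load, peak 10 at the fixed end: w₀L⁴/(30EI) = 1112/EI
  point load 50.5 at a = 5.32: Pa²(3L − a)/(6EI) = 4164/EI
  δ_0 = 10329/EI
Tip deflection under a unit load at Q: L³/(3EI) = 146.3/EI.
With EI = 16000 kN·m²: δ_0 = 0.64555 m and δ_{QQ} = 0.009145 m/kN.
Compatibility — the beam at Q must follow the support down by 0.004 m: δ_0 − R_Q·δ_{QQ} = 0.004, so R_Q = (0.64555 − 0.004)/0.009145 = 70.15 kN.
Moment equilibrium about P: M_P = Σ(load moments about P) − R_Q·L = 784.8 − 70.15×7.6 = 251.7 kN·m.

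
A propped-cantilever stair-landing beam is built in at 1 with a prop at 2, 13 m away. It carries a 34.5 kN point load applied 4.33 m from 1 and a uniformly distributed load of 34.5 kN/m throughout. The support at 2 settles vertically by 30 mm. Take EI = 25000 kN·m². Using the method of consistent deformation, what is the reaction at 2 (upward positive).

Release the roller at 2. Primary structure: cantilever fixed at 1.
Downward deflection at the released point 2 due to the loads:
  point load 34.5 at a = 4.33: Pa²(3L − a)/(6EI) = 3738/EI
  UDL 34.5: wL⁴/(8EI) = 123169/EI
  δ_0 = 126907/EI
Flexibility coefficient — unit upward force at 2: δ_{22} = L³/(3EI) = 732.3/EI.
With EI = 25000 kN·m²: δ_0 = 5.0763 m and δ_{22} = 0.029293 m/kN.
Compatibility — the beam at 2 must follow the support down by 0.03 m: δ_0 − R_2·δ_{22} = 0.03, so R_2 = (5.0763 − 0.03)/0.029293 = 172.3 kN.

R_2 = 172.3 kN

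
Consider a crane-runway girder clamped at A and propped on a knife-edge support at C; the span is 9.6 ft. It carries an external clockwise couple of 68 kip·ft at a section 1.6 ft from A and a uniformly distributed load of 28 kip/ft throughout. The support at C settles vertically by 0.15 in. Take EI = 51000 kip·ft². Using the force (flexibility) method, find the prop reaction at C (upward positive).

Remove the prop at C; the released (primary) structure is a cantilever built in at A.
Downward deflection at the released point C due to the loads:
  clockwise couple 68 at a = 1.6: M₀a(2L − a)/(2EI) = 957.4/EI
  UDL 28: wL⁴/(8EI) = 29727/EI
  δ_0 = 30685/EI
Flexibility coefficient — unit upward force at C: δ_{CC} = L³/(3EI) = 294.9/EI.
With EI = 51000 kip·ft²: δ_0 = 0.60166 ft and δ_{CC} = 0.005783 ft/kip.
Compatibility — the beam at C must follow the support down by 0.0125 ft: δ_0 − R_C·δ_{CC} = 0.0125, so R_C = (0.60166 − 0.0125)/0.005783 = 101.9 kip.

R_C = 101.9 kip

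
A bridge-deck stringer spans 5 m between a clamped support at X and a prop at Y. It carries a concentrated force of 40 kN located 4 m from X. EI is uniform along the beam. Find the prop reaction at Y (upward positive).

Remove the prop at Y; the released (primary) structure is a cantilever built in at X.
Deflection at Y on the released cantilever, summing each load's contribution:
  point load 40 at a = 4: Pa²(3L − a)/(6EI) = 1173/EI
Flexibility coefficient — unit upward force at Y: δ_{YY} = L³/(3EI) = 41.67/EI.
Compatibility at Y: δ_0 − R_Y·δ_{YY} = 0, so R_Y = 1173/41.67 = 28.16 kN.

R_Y = 28.16 kN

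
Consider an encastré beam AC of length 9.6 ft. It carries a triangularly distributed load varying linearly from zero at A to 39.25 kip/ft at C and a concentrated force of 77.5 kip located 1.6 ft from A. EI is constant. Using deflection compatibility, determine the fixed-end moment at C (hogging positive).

Release both end moments; the primary structure is a simply-supported span AC with redundants M_A and M_C.
Simple-span end rotations at A and C under the given loads:
  at A: triangular load, peak 39.25: 7w₀L³/(360EI) = 675.2/EI
  at C: triangular load, peak 39.25: w₀L³/(45EI) = 771.7/EI
  at A: point load 77.5 at a = 1.6: Pab(L + b)/(6LEI) = 303.1/EI
  at C: point load 77.5 at a = 1.6: Pab(L + a)/(6LEI) = 192.9/EI
  θ_A0 = 978.3/EI,  θ_C0 = 964.6/EI
Flexibility coefficients: a unit moment at one end gives L/(3EI) there and L/(6EI) at the far end, so f₁₁ = f₂₂ = 3.2/EI and f₁₂ = f₂₁ = 1.6/EI.
Compatibility — zero rotation at each built-in end:
  3.2 M_A + 1.6 M_C = 978.3
  1.6 M_A + 3.2 M_C = 964.6
Solving the pair gives M_A = 206.7 kip·ft and M_C = 198.1 kip·ft (hogging).

M_C = 198.1 kip·ft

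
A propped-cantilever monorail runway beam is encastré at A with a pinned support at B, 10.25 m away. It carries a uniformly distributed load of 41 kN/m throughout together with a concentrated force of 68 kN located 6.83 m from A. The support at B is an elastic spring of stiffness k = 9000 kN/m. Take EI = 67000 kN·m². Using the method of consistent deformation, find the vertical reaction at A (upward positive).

R_A = 299.3 kN

Take the reaction at B as the redundant and release it; the primary structure is a cantilever fixed at A.
Deflection at B on the released cantilever, summing each load's contribution:
  UDL 41: wL⁴/(8EI) = 56570/EI
  point load 68 at a = 6.83: Pa²(3L − a)/(6EI) = 12646/EI
  δ_0 = 69217/EI
Tip deflection under a unit load at B: L³/(3EI) = 359/EI.
With EI = 67000 kN·m²: δ_0 = 1.0331 m and δ_{BB} = 0.005358 m/kN.
Compatibility — the spring shortens by R_B/k under the reaction it provides: δ_0 − R_B·δ_{BB} = R_B/k. With 1/k = 0.000111 m/kN, R_B = δ_0 / (δ_{BB} + 1/k) = 1.0331 / (0.005358 + 0.000111) = 188.9 kN.
Vertical equilibrium: R_A = ΣP − R_B = 488.2 − 188.9 = 299.3 kN.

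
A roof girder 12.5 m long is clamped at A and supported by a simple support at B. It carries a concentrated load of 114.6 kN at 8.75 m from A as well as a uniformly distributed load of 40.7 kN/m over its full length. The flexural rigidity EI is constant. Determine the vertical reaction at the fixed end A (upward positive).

R_A = 368 kN

Take the reaction at B as the redundant and release it; the primary structure is a cantilever fixed at A.
Downward deflection at the released point B due to the loads:
  point load 114.6 at a = 8.75: Pa²(3L − a)/(6EI) = 42042/EI
  UDL 40.7: wL⁴/(8EI) = 124207/EI
  δ_0 = 166249/EI
Flexibility coefficient — unit upward force at B: δ_{BB} = L³/(3EI) = 651/EI.
Compatibility at B: δ_0 − R_B·δ_{BB} = 0, so R_B = 166249/651 = 255.4 kN.
Vertical equilibrium: R_A = ΣP − R_B = 623.4 − 255.4 = 368 kN.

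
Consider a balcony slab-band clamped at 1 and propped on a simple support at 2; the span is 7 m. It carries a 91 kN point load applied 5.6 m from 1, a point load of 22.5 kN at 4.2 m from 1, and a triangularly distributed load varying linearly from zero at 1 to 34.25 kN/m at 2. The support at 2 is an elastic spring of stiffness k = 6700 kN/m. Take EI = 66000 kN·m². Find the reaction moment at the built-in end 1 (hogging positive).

M_1 = 263.1 kN·m

Choose R_2 as the redundant. The primary structure is the cantilever fixed at 1.
Free-end deflection of the primary structure under the applied loading (downward +):
  point load 91 at a = 5.6: Pa²(3L − a)/(6EI) = 7325/EI
  point load 22.5 at a = 4.2: Pa²(3L − a)/(6EI) = 1111/EI
  triangular load, peak 34.25 at the free end: 11w₀L⁴/(120EI) = 7538/EI
  δ_0 = 15974/EI
Flexibility coefficient — unit upward force at 2: δ_{22} = L³/(3EI) = 114.3/EI.
With EI = 66000 kN·m²: δ_0 = 0.24203 m and δ_{22} = 0.001732 m/kN.
Compatibility — the spring shortens by R_2/k under the reaction it provides: δ_0 − R_2·δ_{22} = R_2/k. With 1/k = 0.000149 m/kN, R_2 = δ_0 / (δ_{22} + 1/k) = 0.24203 / (0.001732 + 0.000149) = 128.6 kN.
Moment equilibrium about 1: M_1 = Σ(load moments about 1) − R_2·L = 1164 − 128.6×7 = 263.1 kN·m.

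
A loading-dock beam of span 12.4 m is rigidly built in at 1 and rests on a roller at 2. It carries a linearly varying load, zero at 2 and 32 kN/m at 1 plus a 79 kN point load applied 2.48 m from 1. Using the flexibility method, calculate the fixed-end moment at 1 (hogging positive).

M_1 = 469.1 kN·m

Choose R_2 as the redundant. The primary structure is the cantilever fixed at 1.
Free-end deflection of the primary structure under the applied loading (downward +):
  triangular load, peak 32 at the fixed end: w₀L⁴/(30EI) = 25218/EI
  point load 79 at a = 2.48: Pa²(3L − a)/(6EI) = 2812/EI
  δ_0 = 28030/EI
Flexibility coefficient — unit upward force at 2: δ_{22} = L³/(3EI) = 635.5/EI.
Compatibility at 2: δ_0 − R_2·δ_{22} = 0, so R_2 = 28030/635.5 = 44.1 kN.
Moment equilibrium about 1: M_1 = Σ(load moments about 1) − R_2·L = 1016 − 44.1×12.4 = 469.1 kN·m.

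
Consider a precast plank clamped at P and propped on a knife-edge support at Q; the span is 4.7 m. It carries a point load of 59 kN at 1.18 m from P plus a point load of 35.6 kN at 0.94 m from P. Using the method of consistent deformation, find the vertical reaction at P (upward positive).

R_P = 87.49 kN

Release the roller at Q. Primary structure: cantilever fixed at P.
Deflection at Q on the released cantilever, summing each load's contribution:
  point load 59 at a = 1.18: Pa²(3L − a)/(6EI) = 176.9/EI
  point load 35.6 at a = 0.94: Pa²(3L − a)/(6EI) = 68.99/EI
  δ_0 = 245.9/EI
Flexibility coefficient — unit upward force at Q: δ_{QQ} = L³/(3EI) = 34.61/EI.
The prop prevents deflection at Q: R_Q = δ_0/δ_{QQ} = 245.9/34.61 = 7.105 kN.
Vertical equilibrium: R_P = ΣP − R_Q = 94.6 − 7.105 = 87.49 kN.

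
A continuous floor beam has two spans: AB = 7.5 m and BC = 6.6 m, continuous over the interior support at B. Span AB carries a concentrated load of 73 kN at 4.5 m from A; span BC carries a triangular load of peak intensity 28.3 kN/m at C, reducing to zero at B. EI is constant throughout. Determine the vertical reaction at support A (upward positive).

R_A = 17.26 kN

Take M_B as the redundant. Released structure: two simple spans AB and BC with a hinge at B.
Rotations at B on the released spans (each span's end-slope, ×1/EI):
  span AB: point load 73 at a = 4.5: Pab(L + a)/(6LEI) = 262.8/EI
  span BC: triangular load, peak 28.3: 7w₀L³/(360EI) = 158.2/EI
  relative rotation θ_0 = (262.8 + 158.2)/EI = 421/EI
A unit hogging moment at B produces rotation L₁/(3EI) + L₂/(3EI) = 4.7/EI.
Slope continuity at B: θ_0 = M_B·4.7/EI, so M_B = 421/4.7 = 89.58 kN·m (hogging).
Span AB, ΣM about A with M_B applied at B: R_B^{AB}·7.5 = 328.5 + 89.58, so R_B^{AB} = 55.74 kN and R_A = 73 − 55.74 = 17.26 kN.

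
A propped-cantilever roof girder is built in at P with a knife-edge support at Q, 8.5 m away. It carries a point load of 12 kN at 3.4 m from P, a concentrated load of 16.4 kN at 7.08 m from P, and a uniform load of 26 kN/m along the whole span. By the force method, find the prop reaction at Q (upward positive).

Choose R_Q as the redundant. The primary structure is the cantilever fixed at P.
Free-end deflection of the primary structure under the applied loading (downward +):
  point load 12 at a = 3.4: Pa²(3L − a)/(6EI) = 511/EI
  point load 16.4 at a = 7.08: Pa²(3L − a)/(6EI) = 2524/EI
  UDL 26: wL⁴/(8EI) = 16965/EI
  δ_0 = 20000/EI
Tip deflection under a unit load at Q: L³/(3EI) = 204.7/EI.
The prop prevents deflection at Q: R_Q = δ_0/δ_{QQ} = 20000/204.7 = 97.7 kN.

R_Q = 97.7 kN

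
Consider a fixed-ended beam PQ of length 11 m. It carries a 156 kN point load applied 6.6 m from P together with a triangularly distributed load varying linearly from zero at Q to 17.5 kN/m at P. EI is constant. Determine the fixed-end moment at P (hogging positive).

M_P = 270.6 kN·m

Take the two fixed-end moments M_P, M_Q as redundants; the released structure is the simple span PQ.
End rotations of the released simple span under the applied load (×1/EI):
  at P: point load 156 at a = 6.6: Pab(L + b)/(6LEI) = 1057/EI
  at Q: point load 156 at a = 6.6: Pab(L + a)/(6LEI) = 1208/EI
  at P: triangular load, peak 17.5: w₀L³/(45EI) = 517.6/EI
  at Q: triangular load, peak 17.5: 7w₀L³/(360EI) = 452.9/EI
  θ_P0 = 1575/EI,  θ_Q0 = 1661/EI
Flexibility coefficients: a unit moment at one end gives L/(3EI) there and L/(6EI) at the far end, so f₁₁ = f₂₂ = 3.667/EI and f₁₂ = f₂₁ = 1.833/EI.
Compatibility — zero rotation at each built-in end:
  3.667 M_P + 1.833 M_Q = 1575
  1.833 M_P + 3.667 M_Q = 1661
Solving the pair gives M_P = 270.6 kN·m and M_Q = 317.7 kN·m (hogging).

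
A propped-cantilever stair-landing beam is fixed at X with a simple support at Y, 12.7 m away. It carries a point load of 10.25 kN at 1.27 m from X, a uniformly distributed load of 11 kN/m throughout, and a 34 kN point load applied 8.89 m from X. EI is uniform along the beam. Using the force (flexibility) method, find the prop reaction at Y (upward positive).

Release the roller at Y. Primary structure: cantilever fixed at X.
Downward deflection at the released point Y due to the loads:
  point load 10.25 at a = 1.27: Pa²(3L − a)/(6EI) = 101.5/EI
  UDL 11: wL⁴/(8EI) = 35770/EI
  point load 34 at a = 8.89: Pa²(3L − a)/(6EI) = 13082/EI
  δ_0 = 48953/EI
Flexibility coefficient — unit upward force at Y: δ_{YY} = L³/(3EI) = 682.8/EI.
Compatibility at Y: δ_0 − R_Y·δ_{YY} = 0, so R_Y = 48953/682.8 = 71.7 kN.

R_Y = 71.7 kN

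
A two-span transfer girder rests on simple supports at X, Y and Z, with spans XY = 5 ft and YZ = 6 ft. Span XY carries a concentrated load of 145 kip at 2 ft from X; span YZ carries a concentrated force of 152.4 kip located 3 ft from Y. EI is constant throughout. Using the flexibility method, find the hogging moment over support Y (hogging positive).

M_Y = 148.9 kip·ft

Insert a hinge at Y; M_Y is the redundant, and each span becomes simply supported.
End slopes at the hinge Y, treating each span as simply supported:
  span XY: point load 145 at a = 2: Pab(L + a)/(6LEI) = 203/EI
  span YZ: point load 152.4 at a = 3: Pab(L + b)/(6LEI) = 342.9/EI
  relative rotation θ_0 = (203 + 342.9)/EI = 545.9/EI
A unit hogging moment at Y produces rotation L₁/(3EI) + L₂/(3EI) = 3.667/EI.
Slope continuity at Y: θ_0 = M_Y·3.667/EI, so M_Y = 545.9/3.667 = 148.9 kip·ft (hogging).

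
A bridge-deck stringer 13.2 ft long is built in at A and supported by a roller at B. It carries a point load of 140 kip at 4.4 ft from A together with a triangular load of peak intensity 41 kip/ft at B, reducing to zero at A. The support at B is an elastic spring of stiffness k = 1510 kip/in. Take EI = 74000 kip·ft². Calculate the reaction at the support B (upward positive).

R_B = 168.7 kip

Choose R_B as the redundant. The primary structure is the cantilever fixed at A.
Downward deflection at the released point B due to the loads:
  point load 140 at a = 4.4: Pa²(3L − a)/(6EI) = 15901/EI
  triangular load, peak 41 at the free end: 11w₀L⁴/(120EI) = 114101/EI
  δ_0 = 130002/EI
Tip deflection under a unit load at B: L³/(3EI) = 766.7/EI.
With EI = 74000 kip·ft²: δ_0 = 1.7568 ft and δ_{BB} = 0.01036 ft/kip.
Compatibility — the spring shortens by R_B/k under the reaction it provides: δ_0 − R_B·δ_{BB} = R_B/k. With 1/k = 1/(1510×12) ft/kip = 0.000055 ft/kip, R_B = δ_0 / (δ_{BB} + 1/k) = 1.7568 / (0.01036 + 0.000055) = 168.7 kip.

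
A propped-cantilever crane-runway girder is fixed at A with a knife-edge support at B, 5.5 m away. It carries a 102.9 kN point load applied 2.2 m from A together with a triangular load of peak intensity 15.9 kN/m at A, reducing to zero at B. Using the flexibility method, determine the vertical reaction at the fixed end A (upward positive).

R_A = 116.5 kN

Release the roller at B. Primary structure: cantilever fixed at A.
Deflection at B on the released cantilever, summing each load's contribution:
  point load 102.9 at a = 2.2: Pa²(3L − a)/(6EI) = 1187/EI
  triangular load, peak 15.9 at the fixed end: w₀L⁴/(30EI) = 485/EI
  δ_0 = 1672/EI
Tip deflection under a unit load at B: L³/(3EI) = 55.46/EI.
The prop prevents deflection at B: R_B = δ_0/δ_{BB} = 1672/55.46 = 30.15 kN.
Vertical equilibrium: R_A = ΣP − R_B = 146.6 − 30.15 = 116.5 kN.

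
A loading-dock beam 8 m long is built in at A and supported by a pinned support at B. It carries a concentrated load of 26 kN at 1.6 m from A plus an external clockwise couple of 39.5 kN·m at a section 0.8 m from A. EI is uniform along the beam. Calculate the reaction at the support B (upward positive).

Choose R_B as the redundant. The primary structure is the cantilever fixed at A.
Deflection at B on the released cantilever, summing each load's contribution:
  point load 26 at a = 1.6: Pa²(3L − a)/(6EI) = 248.5/EI
  clockwise couple 39.5 at a = 0.8: M₀a(2L − a)/(2EI) = 240.2/EI
  δ_0 = 488.7/EI
Tip deflection under a unit load at B: L³/(3EI) = 170.7/EI.
The prop prevents deflection at B: R_B = δ_0/δ_{BB} = 488.7/170.7 = 2.863 kN.

R_B = 2.863 kN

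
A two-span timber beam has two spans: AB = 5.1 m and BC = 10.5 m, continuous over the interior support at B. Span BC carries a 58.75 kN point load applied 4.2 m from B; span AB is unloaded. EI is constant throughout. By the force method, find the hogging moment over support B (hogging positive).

M_B = 79.72 kN·m

Release continuity at B by inserting a hinge; the redundant is the internal moment M_B. The primary structure is two simply-supported spans AB and BC.
Discontinuity in slope at B on the released structure — sum the simple-span end rotations:
  span BC: point load 58.75 at a = 4.2: Pab(L + b)/(6LEI) = 414.5/EI
  relative rotation θ_0 = (0 + 414.5)/EI = 414.5/EI
A unit hogging moment at B produces rotation L₁/(3EI) + L₂/(3EI) = 5.2/EI.
Slope continuity at B: θ_0 = M_B·5.2/EI, so M_B = 414.5/5.2 = 79.72 kN·m (hogging).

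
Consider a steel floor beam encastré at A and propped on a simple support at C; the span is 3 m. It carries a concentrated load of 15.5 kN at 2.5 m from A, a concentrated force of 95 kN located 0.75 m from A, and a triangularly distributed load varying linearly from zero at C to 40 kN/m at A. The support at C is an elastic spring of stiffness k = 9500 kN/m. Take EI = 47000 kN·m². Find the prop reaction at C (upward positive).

Take the reaction at C as the redundant and release it; the primary structure is a cantilever fixed at A.
Downward deflection at the released point C due to the loads:
  point load 15.5 at a = 2.5: Pa²(3L − a)/(6EI) = 104.9/EI
  point load 95 at a = 0.75: Pa²(3L − a)/(6EI) = 73.48/EI
  triangular load, peak 40 at the fixed end: w₀L⁴/(30EI) = 108/EI
  δ_0 = 286.4/EI
Flexibility coefficient — unit upward force at C: δ_{CC} = L³/(3EI) = 9/EI.
With EI = 47000 kN·m²: δ_0 = 0.006094 m and δ_{CC} = 0.000191 m/kN.
Compatibility — the spring shortens by R_C/k under the reaction it provides: δ_0 − R_C·δ_{CC} = R_C/k. With 1/k = 0.000105 m/kN, R_C = δ_0 / (δ_{CC} + 1/k) = 0.006094 / (0.000191 + 0.000105) = 20.54 kN.

R_C = 20.54 kN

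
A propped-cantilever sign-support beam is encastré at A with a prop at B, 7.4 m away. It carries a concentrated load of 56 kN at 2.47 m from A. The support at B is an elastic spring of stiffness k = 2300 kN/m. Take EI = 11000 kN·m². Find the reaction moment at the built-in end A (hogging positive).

M_A = 78.88 kN·m

Take the reaction at B as the redundant and release it; the primary structure is a cantilever fixed at A.
Free-end deflection of the primary structure under the applied loading (downward +):
  point load 56 at a = 2.47: Pa²(3L − a)/(6EI) = 1123/EI
Tip deflection under a unit load at B: L³/(3EI) = 135.1/EI.
With EI = 11000 kN·m²: δ_0 = 0.10213 m and δ_{BB} = 0.01228 m/kN.
Compatibility — the spring shortens by R_B/k under the reaction it provides: δ_0 − R_B·δ_{BB} = R_B/k. With 1/k = 0.000435 m/kN, R_B = δ_0 / (δ_{BB} + 1/k) = 0.10213 / (0.01228 + 0.000435) = 8.033 kN.
Moment equilibrium about A: M_A = Σ(load moments about A) − R_B·L = 138.3 − 8.033×7.4 = 78.88 kN·m.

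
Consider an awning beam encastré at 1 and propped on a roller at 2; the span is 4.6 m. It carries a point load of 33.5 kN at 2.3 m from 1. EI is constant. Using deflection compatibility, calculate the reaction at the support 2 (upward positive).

Take the reaction at 2 as the redundant and release it; the primary structure is a cantilever fixed at 1.
Deflection at 2 on the released cantilever, summing each load's contribution:
  point load 33.5 at a = 2.3: Pa²(3L − a)/(6EI) = 339.7/EI
Flexibility coefficient — unit upward force at 2: δ_{22} = L³/(3EI) = 32.45/EI.
The prop prevents deflection at 2: R_2 = δ_0/δ_{22} = 339.7/32.45 = 10.47 kN.

R_2 = 10.47 kN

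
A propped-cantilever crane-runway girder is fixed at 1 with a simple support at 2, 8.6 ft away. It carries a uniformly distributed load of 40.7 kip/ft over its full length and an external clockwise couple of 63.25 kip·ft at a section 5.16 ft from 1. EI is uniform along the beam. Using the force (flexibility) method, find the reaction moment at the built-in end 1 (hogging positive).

Choose R_2 as the redundant. The primary structure is the cantilever fixed at 1.
Downward deflection at the released point 2 due to the loads:
  UDL 40.7: wL⁴/(8EI) = 27829/EI
  clockwise couple 63.25 at a = 5.16: M₀a(2L − a)/(2EI) = 1965/EI
  δ_0 = 29794/EI
Flexibility coefficient — unit upward force at 2: δ_{22} = L³/(3EI) = 212/EI.
Compatibility at 2: δ_0 − R_2·δ_{22} = 0, so R_2 = 29794/212 = 140.5 kip.
Moment equilibrium about 1: M_1 = Σ(load moments about 1) − R_2·L = 1568 − 140.5×8.6 = 359.8 kip·ft.

M_1 = 359.8 kip·ft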